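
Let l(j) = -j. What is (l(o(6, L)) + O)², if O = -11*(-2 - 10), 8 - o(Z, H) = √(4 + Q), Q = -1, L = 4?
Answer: (124 + √3)² ≈ 15809.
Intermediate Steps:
o(Z, H) = 8 - √3 (o(Z, H) = 8 - √(4 - 1) = 8 - √3)
O = 132 (O = -11*(-12) = 132)
(l(o(6, L)) + O)² = (-(8 - √3) + 132)² = ((-8 + √3) + 132)² = (124 + √3)²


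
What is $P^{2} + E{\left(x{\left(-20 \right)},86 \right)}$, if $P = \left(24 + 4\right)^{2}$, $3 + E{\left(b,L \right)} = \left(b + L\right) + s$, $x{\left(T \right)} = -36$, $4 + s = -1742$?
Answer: $612957$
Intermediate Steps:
$s = -1746$ ($s = -4 - 1742 = -1746$)
$E{\left(b,L \right)} = -1749 + L + b$ ($E{\left(b,L \right)} = -3 - \left(1746 - L - b\right) = -3 + \left(-1746 + L + b\right) = -1749 + L + b$)
$P = 784$ ($P = 28^{2} = 784$)
$P^{2} + E{\left(x{\left(-20 \right)},86 \right)} = 784^{2} - 1699 = 614656 - 1699 = 612957$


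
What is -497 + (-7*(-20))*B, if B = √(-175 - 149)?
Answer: -497 + 2520*I ≈ -497.0 + 2520.0*I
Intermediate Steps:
B = 18*I (B = √(-324) = 18*I ≈ 18.0*I)
-497 + (-7*(-20))*B = -497 + (-7*(-20))*(18*I) = -497 + 140*(18*I) = -497 + 2520*I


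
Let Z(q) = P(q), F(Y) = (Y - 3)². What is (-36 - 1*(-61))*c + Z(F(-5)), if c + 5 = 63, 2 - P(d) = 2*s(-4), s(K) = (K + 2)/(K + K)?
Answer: 2903/2 ≈ 1451.5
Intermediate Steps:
F(Y) = (-3 + Y)²
s(K) = (2 + K)/(2*K) (s(K) = (2 + K)/((2*K)) = (2 + K)*(1/(2*K)) = (2 + K)/(2*K))
P(d) = 3/2 (P(d) = 2 - 2*(½)*(2 - 4)/(-4) = 2 - 2*(½)*(-¼)*(-2) = 2 - 2/4 = 2 - 1*½ = 2 - ½ = 3/2)
c = 58 (c = -5 + 63 = 58)
Z(q) = 3/2
(-36 - 1*(-61))*c + Z(F(-5)) = (-36 - 1*(-61))*58 + 3/2 = (-36 + 61)*58 + 3/2 = 25*58 + 3/2 = 1450 + 3/2 = 2903/2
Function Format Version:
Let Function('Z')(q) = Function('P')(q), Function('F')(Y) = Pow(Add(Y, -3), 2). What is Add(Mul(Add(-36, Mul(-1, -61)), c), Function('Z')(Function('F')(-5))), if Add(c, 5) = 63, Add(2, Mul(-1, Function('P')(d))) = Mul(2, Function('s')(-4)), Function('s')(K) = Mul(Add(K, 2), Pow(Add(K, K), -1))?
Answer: Rational(2903, 2) ≈ 1451.5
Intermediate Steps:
Function('F')(Y) = Pow(Add(-3, Y), 2)
Function('s')(K) = Mul(Rational(1, 2), Pow(K, -1), Add(2, K)) (Function('s')(K) = Mul(Add(2, K), Pow(Mul(2, K), -1)) = Mul(Add(2, K), Mul(Rational(1, 2), Pow(K, -1))) = Mul(Rational(1, 2), Pow(K, -1), Add(2, K)))
Function('P')(d) = Rational(3, 2) (Function('P')(d) = Add(2, Mul(-1, Mul(2, Mul(Rational(1, 2), Pow(-4, -1), Add(2, -4))))) = Add(2, Mul(-1, Mul(2, Mul(Rational(1, 2), Rational(-1, 4), -2)))) = Add(2, Mul(-1, Mul(2, Rational(1, 4)))) = Add(2, Mul(-1, Rational(1, 2))) = Add(2, Rational(-1, 2)) = Rational(3, 2))
c = 58 (c = Add(-5, 63) = 58)
Function('Z')(q) = Rational(3, 2)
Add(Mul(Add(-36, Mul(-1, -61)), c), Function('Z')(Function('F')(-5))) = Add(Mul(Add(-36, Mul(-1, -61)), 58), Rational(3, 2)) = Add(Mul(Add(-36, 61), 58), Rational(3, 2)) = Add(Mul(25, 58), Rational(3, 2)) = Add(1450, Rational(3, 2)) = Rational(2903, 2)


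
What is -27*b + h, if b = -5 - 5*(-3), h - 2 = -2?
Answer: -270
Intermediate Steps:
h = 0 (h = 2 - 2 = 0)
b = 10 (b = -5 + 15 = 10)
-27*b + h = -27*10 + 0 = -270 + 0 = -270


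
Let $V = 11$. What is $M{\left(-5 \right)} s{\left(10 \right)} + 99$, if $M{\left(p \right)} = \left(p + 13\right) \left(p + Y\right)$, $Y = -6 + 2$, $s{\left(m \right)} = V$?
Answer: $-693$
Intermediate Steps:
$s{\left(m \right)} = 11$
$Y = -4$
$M{\left(p \right)} = \left(-4 + p\right) \left(13 + p\right)$ ($M{\left(p \right)} = \left(p + 13\right) \left(p - 4\right) = \left(13 + p\right) \left(-4 + p\right) = \left(-4 + p\right) \left(13 + p\right)$)
$M{\left(-5 \right)} s{\left(10 \right)} + 99 = \left(-52 + \left(-5\right)^{2} + 9 \left(-5\right)\right) 11 + 99 = \left(-52 + 25 - 45\right) 11 + 99 = \left(-72\right) 11 + 99 = -792 + 99 = -693$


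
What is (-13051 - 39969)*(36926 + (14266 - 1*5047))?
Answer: -2446607900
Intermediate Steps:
(-13051 - 39969)*(36926 + (14266 - 1*5047)) = -53020*(36926 + (14266 - 5047)) = -53020*(36926 + 9219) = -53020*46145 = -2446607900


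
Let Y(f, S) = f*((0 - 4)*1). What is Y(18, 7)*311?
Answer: -22392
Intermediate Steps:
Y(f, S) = -4*f (Y(f, S) = f*(-4*1) = f*(-4) = -4*f)
Y(18, 7)*311 = -4*18*311 = -72*311 = -22392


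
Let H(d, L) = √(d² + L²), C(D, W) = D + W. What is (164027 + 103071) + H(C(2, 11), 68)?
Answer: 267098 + √4793 ≈ 2.6717e+5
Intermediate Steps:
H(d, L) = √(L² + d²)
(164027 + 103071) + H(C(2, 11), 68) = (164027 + 103071) + √(68² + (2 + 11)²) = 267098 + √(4624 + 13²) = 267098 + √(4624 + 169) = 267098 + √4793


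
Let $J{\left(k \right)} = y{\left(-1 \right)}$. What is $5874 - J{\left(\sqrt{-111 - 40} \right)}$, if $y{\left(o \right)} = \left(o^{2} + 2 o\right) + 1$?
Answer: $5874$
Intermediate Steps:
$y{\left(o \right)} = 1 + o^{2} + 2 o$
$J{\left(k \right)} = 0$ ($J{\left(k \right)} = 1 + \left(-1\right)^{2} + 2 \left(-1\right) = 1 + 1 - 2 = 0$)
$5874 - J{\left(\sqrt{-111 - 40} \right)} = 5874 - 0 = 5874 + 0 = 5874$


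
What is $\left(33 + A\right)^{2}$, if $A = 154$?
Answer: $34969$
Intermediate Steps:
$\left(33 + A\right)^{2} = \left(33 + 154\right)^{2} = 187^{2} = 34969$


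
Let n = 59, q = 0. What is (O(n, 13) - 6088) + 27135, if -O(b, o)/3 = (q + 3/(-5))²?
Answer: 526148/25 ≈ 21046.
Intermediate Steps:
O(b, o) = -27/25 (O(b, o) = -3*(0 + 3/(-5))² = -3*(0 + 3*(-⅕))² = -3*(0 - ⅗)² = -3*(-⅗)² = -3*9/25 = -27/25)
(O(n, 13) - 6088) + 27135 = (-27/25 - 6088) + 27135 = -152227/25 + 27135 = 526148/25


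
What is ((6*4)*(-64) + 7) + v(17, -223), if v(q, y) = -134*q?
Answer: -3807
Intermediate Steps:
((6*4)*(-64) + 7) + v(17, -223) = ((6*4)*(-64) + 7) - 134*17 = (24*(-64) + 7) - 2278 = (-1536 + 7) - 2278 = -1529 - 2278 = -3807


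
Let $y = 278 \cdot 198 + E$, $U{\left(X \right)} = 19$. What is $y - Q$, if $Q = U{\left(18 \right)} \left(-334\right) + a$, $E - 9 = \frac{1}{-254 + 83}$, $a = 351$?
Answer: $\frac{10439207}{171} \approx 61048.0$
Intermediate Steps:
$E = \frac{1538}{171}$ ($E = 9 + \frac{1}{-254 + 83} = 9 + \frac{1}{-171} = 9 - \frac{1}{171} = \frac{1538}{171} \approx 8.9942$)
$Q = -5995$ ($Q = 19 \left(-334\right) + 351 = -6346 + 351 = -5995$)
$y = \frac{9414062}{171}$ ($y = 278 \cdot 198 + \frac{1538}{171} = 55044 + \frac{1538}{171} = \frac{9414062}{171} \approx 55053.0$)
$y - Q = \frac{9414062}{171} - -5995 = \frac{9414062}{171} + 5995 = \frac{10439207}{171}$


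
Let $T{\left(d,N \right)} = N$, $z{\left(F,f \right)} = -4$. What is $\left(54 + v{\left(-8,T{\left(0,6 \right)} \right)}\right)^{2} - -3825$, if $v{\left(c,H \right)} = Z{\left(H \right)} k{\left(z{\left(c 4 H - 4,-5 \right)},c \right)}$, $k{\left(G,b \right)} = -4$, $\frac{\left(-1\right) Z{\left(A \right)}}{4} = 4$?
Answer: $17749$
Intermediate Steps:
$Z{\left(A \right)} = -16$ ($Z{\left(A \right)} = \left(-4\right) 4 = -16$)
$v{\left(c,H \right)} = 64$ ($v{\left(c,H \right)} = \left(-16\right) \left(-4\right) = 64$)
$\left(54 + v{\left(-8,T{\left(0,6 \right)} \right)}\right)^{2} - -3825 = \left(54 + 64\right)^{2} - -3825 = 118^{2} + 3825 = 13924 + 3825 = 17749$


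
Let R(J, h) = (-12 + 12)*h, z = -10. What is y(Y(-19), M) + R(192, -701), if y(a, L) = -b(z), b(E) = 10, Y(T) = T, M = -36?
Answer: -10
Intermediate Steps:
y(a, L) = -10 (y(a, L) = -1*10 = -10)
R(J, h) = 0 (R(J, h) = 0*h = 0)
y(Y(-19), M) + R(192, -701) = -10 + 0 = -10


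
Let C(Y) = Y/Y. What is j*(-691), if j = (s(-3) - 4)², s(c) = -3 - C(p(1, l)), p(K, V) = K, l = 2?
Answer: -44224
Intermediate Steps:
C(Y) = 1
s(c) = -4 (s(c) = -3 - 1*1 = -3 - 1 = -4)
j = 64 (j = (-4 - 4)² = (-8)² = 64)
j*(-691) = 64*(-691) = -44224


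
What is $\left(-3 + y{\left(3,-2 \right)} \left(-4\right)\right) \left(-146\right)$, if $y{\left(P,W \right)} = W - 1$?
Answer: $-1314$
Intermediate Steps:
$y{\left(P,W \right)} = -1 + W$
$\left(-3 + y{\left(3,-2 \right)} \left(-4\right)\right) \left(-146\right) = \left(-3 + \left(-1 - 2\right) \left(-4\right)\right) \left(-146\right) = \left(-3 - -12\right) \left(-146\right) = \left(-3 + 12\right) \left(-146\right) = 9 \left(-146\right) = -1314$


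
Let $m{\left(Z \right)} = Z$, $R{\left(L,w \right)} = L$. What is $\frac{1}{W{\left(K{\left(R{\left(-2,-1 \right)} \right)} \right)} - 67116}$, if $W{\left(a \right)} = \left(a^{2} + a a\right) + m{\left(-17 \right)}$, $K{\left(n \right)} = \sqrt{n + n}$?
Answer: $- \frac{1}{67141} \approx -1.4894 \cdot 10^{-5}$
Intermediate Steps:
$K{\left(n \right)} = \sqrt{2} \sqrt{n}$ ($K{\left(n \right)} = \sqrt{2 n} = \sqrt{2} \sqrt{n}$)
$W{\left(a \right)} = -17 + 2 a^{2}$ ($W{\left(a \right)} = \left(a^{2} + a a\right) - 17 = \left(a^{2} + a^{2}\right) - 17 = 2 a^{2} - 17 = -17 + 2 a^{2}$)
$\frac{1}{W{\left(K{\left(R{\left(-2,-1 \right)} \right)} \right)} - 67116} = \frac{1}{\left(-17 + 2 \left(\sqrt{2} \sqrt{-2}\right)^{2}\right) - 67116} = \frac{1}{\left(-17 + 2 \left(\sqrt{2} i \sqrt{2}\right)^{2}\right) - 67116} = \frac{1}{\left(-17 + 2 \left(2 i\right)^{2}\right) - 67116} = \frac{1}{\left(-17 + 2 \left(-4\right)\right) - 67116} = \frac{1}{\left(-17 - 8\right) - 67116} = \frac{1}{-25 - 67116} = \frac{1}{-67141} = - \frac{1}{67141}$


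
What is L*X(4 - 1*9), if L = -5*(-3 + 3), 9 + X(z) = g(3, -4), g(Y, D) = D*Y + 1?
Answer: 0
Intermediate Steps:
g(Y, D) = 1 + D*Y
X(z) = -20 (X(z) = -9 + (1 - 4*3) = -9 + (1 - 12) = -9 - 11 = -20)
L = 0 (L = -5*0 = 0)
L*X(4 - 1*9) = 0*(-20) = 0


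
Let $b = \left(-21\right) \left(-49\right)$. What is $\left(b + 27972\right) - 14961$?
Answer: $14040$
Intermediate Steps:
$b = 1029$
$\left(b + 27972\right) - 14961 = \left(1029 + 27972\right) - 14961 = 29001 - 14961 = 14040$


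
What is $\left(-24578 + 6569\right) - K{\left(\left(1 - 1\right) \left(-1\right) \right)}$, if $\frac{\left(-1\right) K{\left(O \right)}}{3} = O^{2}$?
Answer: $-18009$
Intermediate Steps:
$K{\left(O \right)} = - 3 O^{2}$
$\left(-24578 + 6569\right) - K{\left(\left(1 - 1\right) \left(-1\right) \right)} = \left(-24578 + 6569\right) - - 3 \left(\left(1 - 1\right) \left(-1\right)\right)^{2} = -18009 - - 3 \left(0 \left(-1\right)\right)^{2} = -18009 - - 3 \cdot 0^{2} = -18009 - \left(-3\right) 0 = -18009 - 0 = -18009 + 0 = -18009$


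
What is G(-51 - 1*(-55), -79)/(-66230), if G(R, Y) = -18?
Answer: 9/33115 ≈ 0.00027178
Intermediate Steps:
G(-51 - 1*(-55), -79)/(-66230) = -18/(-66230) = -18*(-1/66230) = 9/33115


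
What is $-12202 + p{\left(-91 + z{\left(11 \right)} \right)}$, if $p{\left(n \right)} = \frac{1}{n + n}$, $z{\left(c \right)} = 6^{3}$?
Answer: $- \frac{3050499}{250} \approx -12202.0$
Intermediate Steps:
$z{\left(c \right)} = 216$
$p{\left(n \right)} = \frac{1}{2 n}$
$-12202 + p{\left(-91 + z{\left(11 \right)} \right)} = -12202 + \frac{1}{2 \left(-91 + 216\right)} = -12202 + \frac{1}{2 \cdot 125} = -12202 + \frac{1}{2} \cdot \frac{1}{125} = -12202 + \frac{1}{250} = - \frac{3050499}{250}$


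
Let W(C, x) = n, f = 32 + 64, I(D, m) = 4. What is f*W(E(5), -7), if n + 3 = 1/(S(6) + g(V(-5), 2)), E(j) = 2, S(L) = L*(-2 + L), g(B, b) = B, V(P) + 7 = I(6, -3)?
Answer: -1984/7 ≈ -283.43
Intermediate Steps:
V(P) = -3 (V(P) = -7 + 4 = -3)
n = -62/21 (n = -3 + 1/(6*(-2 + 6) - 3) = -3 + 1/(6*4 - 3) = -3 + 1/(24 - 3) = -3 + 1/21 = -62/21 ≈ -2.9524)
f = 96
W(C, x) = -62/21
f*W(E(5), -7) = 96*(-62/21) = -1984/7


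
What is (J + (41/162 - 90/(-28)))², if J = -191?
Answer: 11306281561/321489 ≈ 35169.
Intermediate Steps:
(J + (41/162 - 90/(-28)))² = (-191 + (41/162 - 90/(-28)))² = (-191 + (41*(1/162) - 90*(-1/28)))² = (-191 + (41/162 + 45/14))² = (-191 + 1966/567)² = (-106331/567)² = 11306281561/321489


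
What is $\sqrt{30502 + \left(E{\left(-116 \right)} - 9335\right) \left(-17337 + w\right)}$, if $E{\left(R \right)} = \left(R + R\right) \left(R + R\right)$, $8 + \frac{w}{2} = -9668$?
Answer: $3 i \sqrt{181358491} \approx 40401.0 i$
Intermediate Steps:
$w = -19352$ ($w = -16 + 2 \left(-9668\right) = -16 - 19336 = -19352$)
$E{\left(R \right)} = 4 R^{2}$ ($E{\left(R \right)} = 2 R 2 R = 4 R^{2}$)
$\sqrt{30502 + \left(E{\left(-116 \right)} - 9335\right) \left(-17337 + w\right)} = \sqrt{30502 + \left(4 \left(-116\right)^{2} - 9335\right) \left(-17337 - 19352\right)} = \sqrt{30502 + \left(4 \cdot 13456 - 9335\right) \left(-36689\right)} = \sqrt{30502 + \left(53824 - 9335\right) \left(-36689\right)} = \sqrt{30502 + 44489 \left(-36689\right)} = \sqrt{30502 - 1632256921} = \sqrt{-1632226419} = 3 i \sqrt{181358491}$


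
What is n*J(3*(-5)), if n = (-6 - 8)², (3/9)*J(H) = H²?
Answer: 132300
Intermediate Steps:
J(H) = 3*H²
n = 196 (n = (-14)² = 196)
n*J(3*(-5)) = 196*(3*(3*(-5))²) = 196*(3*(-15)²) = 196*(3*225) = 196*675 = 132300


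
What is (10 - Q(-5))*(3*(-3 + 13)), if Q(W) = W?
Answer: 450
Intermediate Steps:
(10 - Q(-5))*(3*(-3 + 13)) = (10 - 1*(-5))*(3*(-3 + 13)) = (10 + 5)*(3*10) = 15*30 = 450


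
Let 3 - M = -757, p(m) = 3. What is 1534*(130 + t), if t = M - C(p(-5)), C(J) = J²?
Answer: 1351454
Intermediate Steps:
M = 760 (M = 3 - 1*(-757) = 3 + 757 = 760)
t = 751 (t = 760 - 1*3² = 760 - 1*9 = 760 - 9 = 751)
1534*(130 + t) = 1534*(130 + 751) = 1534*881 = 1351454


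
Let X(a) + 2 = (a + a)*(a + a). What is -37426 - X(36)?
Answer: -42608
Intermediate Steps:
X(a) = -2 + 4*a**2 (X(a) = -2 + (a + a)*(a + a) = -2 + (2*a)*(2*a) = -2 + 4*a**2)
-37426 - X(36) = -37426 - (-2 + 4*36**2) = -37426 - (-2 + 4*1296) = -37426 - (-2 + 5184) = -37426 - 1*5182 = -37426 - 5182 = -42608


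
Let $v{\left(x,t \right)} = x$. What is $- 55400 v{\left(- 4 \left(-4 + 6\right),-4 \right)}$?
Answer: $443200$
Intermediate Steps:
$- 55400 v{\left(- 4 \left(-4 + 6\right),-4 \right)} = - 55400 \left(- 4 \left(-4 + 6\right)\right) = - 55400 \left(\left(-4\right) 2\right) = \left(-55400\right) \left(-8\right) = 443200$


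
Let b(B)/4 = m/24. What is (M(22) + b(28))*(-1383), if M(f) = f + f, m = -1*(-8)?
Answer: -62696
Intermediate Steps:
m = 8
M(f) = 2*f
b(B) = 4/3 (b(B) = 4*(8/24) = 4*(8*(1/24)) = 4*(⅓) = 4/3)
(M(22) + b(28))*(-1383) = (2*22 + 4/3)*(-1383) = (44 + 4/3)*(-1383) = (136/3)*(-1383) = -62696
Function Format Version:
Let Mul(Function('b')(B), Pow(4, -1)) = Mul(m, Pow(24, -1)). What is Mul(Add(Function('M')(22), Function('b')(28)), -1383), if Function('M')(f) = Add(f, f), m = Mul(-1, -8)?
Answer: -62696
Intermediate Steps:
m = 8
Function('M')(f) = Mul(2, f)
Function('b')(B) = Rational(4, 3) (Function('b')(B) = Mul(4, Mul(8, Pow(24, -1))) = Mul(4, Mul(8, Rational(1, 24))) = Mul(4, Rational(1, 3)) = Rational(4, 3))
Mul(Add(Function('M')(22), Function('b')(28)), -1383) = Mul(Add(Mul(2, 22), Rational(4, 3)), -1383) = Mul(Add(44, Rational(4, 3)), -1383) = Mul(Rational(136, 3), -1383) = -62696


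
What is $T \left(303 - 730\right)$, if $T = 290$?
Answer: $-123830$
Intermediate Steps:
$T \left(303 - 730\right) = 290 \left(303 - 730\right) = 290 \left(-427\right) = -123830$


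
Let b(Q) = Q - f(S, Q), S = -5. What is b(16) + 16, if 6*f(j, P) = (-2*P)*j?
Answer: 16/3 ≈ 5.3333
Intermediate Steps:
f(j, P) = -P*j/3 (f(j, P) = ((-2*P)*j)/6 = (-2*P*j)/6 = -P*j/3)
b(Q) = -2*Q/3 (b(Q) = Q - (-1)*Q*(-5)/3 = Q - 5*Q/3 = -2*Q/3)
b(16) + 16 = -⅔*16 + 16 = -32/3 + 16 = 16/3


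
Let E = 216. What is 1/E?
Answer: 1/216 ≈ 0.0046296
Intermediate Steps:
1/E = 1/216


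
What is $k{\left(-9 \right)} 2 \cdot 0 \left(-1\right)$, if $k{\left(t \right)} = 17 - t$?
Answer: $0$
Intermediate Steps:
$k{\left(-9 \right)} 2 \cdot 0 \left(-1\right) = \left(17 - -9\right) 2 \cdot 0 \left(-1\right) = \left(17 + 9\right) 0 \left(-1\right) = 26 \cdot 0 = 0$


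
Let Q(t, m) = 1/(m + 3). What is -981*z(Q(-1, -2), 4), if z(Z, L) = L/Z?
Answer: -3924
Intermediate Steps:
Q(t, m) = 1/(3 + m)
-981*z(Q(-1, -2), 4) = -3924/(1/(3 - 2)) = -3924/(1/1) = -3924/1 = -3924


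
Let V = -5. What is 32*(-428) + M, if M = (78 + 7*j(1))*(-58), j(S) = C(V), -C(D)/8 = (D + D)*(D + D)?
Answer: 306580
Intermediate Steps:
C(D) = -32*D**2 (C(D) = -8*(D + D)*(D + D) = -8*2*D*2*D = -32*D**2)
j(S) = -800 (j(S) = -32*(-5)**2 = -32*25 = -800)
M = 320276 (M = (78 + 7*(-800))*(-58) = (78 - 5600)*(-58) = -5522*(-58) = 320276)
32*(-428) + M = 32*(-428) + 320276 = -13696 + 320276 = 306580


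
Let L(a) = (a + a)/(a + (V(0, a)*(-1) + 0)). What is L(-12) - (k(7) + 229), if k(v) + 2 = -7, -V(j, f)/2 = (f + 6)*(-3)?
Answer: -221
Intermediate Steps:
V(j, f) = 36 + 6*f (V(j, f) = -2*(f + 6)*(-3) = -2*(6 + f)*(-3) = -2*(-18 - 3*f) = 36 + 6*f)
k(v) = -9 (k(v) = -2 - 7 = -9)
L(a) = 2*a/(-36 - 5*a) (L(a) = (a + a)/(a + ((36 + 6*a)*(-1) + 0)) = (2*a)/(a + ((-36 - 6*a) + 0)) = (2*a)/(a + (-36 - 6*a)) = (2*a)/(-36 - 5*a) = 2*a/(-36 - 5*a))
L(-12) - (k(7) + 229) = -2*(-12)/(36 + 5*(-12)) - (-9 + 229) = -2*(-12)/(36 - 60) - 1*220 = -2*(-12)/(-24) - 220 = -2*(-12)*(-1/24) - 220 = -1 - 220 = -221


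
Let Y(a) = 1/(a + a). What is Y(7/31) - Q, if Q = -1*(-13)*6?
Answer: -1061/14 ≈ -75.786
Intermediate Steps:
Y(a) = 1/(2*a)
Q = 78 (Q = 13*6 = 78)
Y(7/31) - Q = 1/(2*((7/31))) - 1*78 = 1/(2*((7*(1/31)))) - 78 = 1/(2*(7/31)) - 78 = (½)*(31/7) - 78 = 31/14 - 78 = -1061/14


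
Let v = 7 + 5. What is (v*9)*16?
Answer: 1728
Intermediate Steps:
v = 12
(v*9)*16 = (12*9)*16 = 108*16 = 1728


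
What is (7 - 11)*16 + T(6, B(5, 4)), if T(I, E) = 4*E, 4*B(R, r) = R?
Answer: -59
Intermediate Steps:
B(R, r) = R/4
(7 - 11)*16 + T(6, B(5, 4)) = (7 - 11)*16 + 4*((¼)*5) = -4*16 + 4*(5/4) = -64 + 5 = -59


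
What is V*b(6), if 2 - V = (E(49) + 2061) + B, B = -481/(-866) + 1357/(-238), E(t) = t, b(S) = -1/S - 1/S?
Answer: 36117915/51527 ≈ 700.95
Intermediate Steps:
b(S) = -2/S
B = -265171/51527 (B = -481*(-1/866) + 1357*(-1/238) = 481/866 - 1357/238 = -265171/51527 ≈ -5.1463)
V = -108353745/51527 (V = 2 - ((49 + 2061) - 265171/51527) = 2 - (2110 - 265171/51527) = 2 - 1*108456799/51527 = 2 - 108456799/51527 = -108353745/51527 ≈ -2102.9)
V*b(6) = -(-216707490)/(51527*6) = -108353745/51527*(-1/3) = 36117915/51527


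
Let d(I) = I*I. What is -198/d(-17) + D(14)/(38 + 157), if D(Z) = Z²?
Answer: 18034/56355 ≈ 0.32001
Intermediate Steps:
d(I) = I²
-198/d(-17) + D(14)/(38 + 157) = -198/((-17)²) + 14²/(38 + 157) = -198/289 + 196/195 = 18034/56355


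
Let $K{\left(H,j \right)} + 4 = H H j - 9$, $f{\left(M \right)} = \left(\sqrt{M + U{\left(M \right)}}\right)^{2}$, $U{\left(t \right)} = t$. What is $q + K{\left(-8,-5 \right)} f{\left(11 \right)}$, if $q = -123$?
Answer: $-7449$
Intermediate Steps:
$f{\left(M \right)} = 2 M$ ($f{\left(M \right)} = \left(\sqrt{M + M}\right)^{2} = \left(\sqrt{2 M}\right)^{2} = \left(\sqrt{2} \sqrt{M}\right)^{2} = 2 M$)
$K{\left(H,j \right)} = -13 + j H^{2}$ ($K{\left(H,j \right)} = -4 + \left(H H j - 9\right) = -4 + \left(H^{2} j - 9\right) = -4 + \left(j H^{2} - 9\right) = -4 + \left(-9 + j H^{2}\right) = -13 + j H^{2}$)
$q + K{\left(-8,-5 \right)} f{\left(11 \right)} = -123 + \left(-13 - 5 \left(-8\right)^{2}\right) 2 \cdot 11 = -123 + \left(-13 - 320\right) 22 = -123 - 7326 = -7449$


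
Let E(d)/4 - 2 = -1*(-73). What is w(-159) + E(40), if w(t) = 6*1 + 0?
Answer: 306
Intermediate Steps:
w(t) = 6 (w(t) = 6 + 0 = 6)
E(d) = 300 (E(d) = 8 + 4*(-1*(-73)) = 8 + 4*73 = 8 + 292 = 300)
w(-159) + E(40) = 6 + 300 = 306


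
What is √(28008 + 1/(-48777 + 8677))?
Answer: √450371440399/4010 ≈ 167.36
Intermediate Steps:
√(28008 + 1/(-48777 + 8677)) = √(28008 + 1/(-40100)) = √(28008 - 1/40100) = √(1123120799/40100) = √450371440399/4010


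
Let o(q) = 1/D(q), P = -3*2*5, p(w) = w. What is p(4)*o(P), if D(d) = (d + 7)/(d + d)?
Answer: 240/23 ≈ 10.435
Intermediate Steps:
D(d) = (7 + d)/(2*d) (D(d) = (7 + d)/((2*d)) = (7 + d)*(1/(2*d)) = (7 + d)/(2*d))
P = -30 (P = -6*5 = -30)
o(q) = 2*q/(7 + q) (o(q) = 1/((7 + q)/(2*q)) = 2*q/(7 + q))
p(4)*o(P) = 4*(2*(-30)/(7 - 30)) = 4*(2*(-30)/(-23)) = 4*(2*(-30)*(-1/23)) = 4*(60/23) = 240/23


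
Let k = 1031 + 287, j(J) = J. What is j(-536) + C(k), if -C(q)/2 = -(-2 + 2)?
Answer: -536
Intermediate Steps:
k = 1318
C(q) = 0 (C(q) = -(-2)*(-2 + 2) = -(-2)*0 = -2*0 = 0)
j(-536) + C(k) = -536 + 0 = -536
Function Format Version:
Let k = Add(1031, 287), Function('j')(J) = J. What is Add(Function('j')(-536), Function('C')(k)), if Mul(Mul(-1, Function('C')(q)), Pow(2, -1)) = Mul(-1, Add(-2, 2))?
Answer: -536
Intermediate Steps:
k = 1318
Function('C')(q) = 0 (Function('C')(q) = Mul(-2, Mul(-1, Add(-2, 2))) = Mul(-2, Mul(-1, 0)) = Mul(-2, 0) = 0)
Add(Function('j')(-536), Function('C')(k)) = Add(-536, 0) = -536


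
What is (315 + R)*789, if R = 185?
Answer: 394500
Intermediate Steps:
(315 + R)*789 = (315 + 185)*789 = 500*789 = 394500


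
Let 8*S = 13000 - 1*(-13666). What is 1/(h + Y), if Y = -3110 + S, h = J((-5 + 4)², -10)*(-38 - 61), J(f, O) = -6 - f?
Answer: 4/3665 ≈ 0.0010914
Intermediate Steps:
S = 13333/4 (S = (13000 - 1*(-13666))/8 = (13000 + 13666)/8 = (⅛)*26666 = 13333/4 ≈ 3333.3)
h = 693 (h = (-6 - (-5 + 4)²)*(-38 - 61) = (-6 - 1*(-1)²)*(-99) = (-6 - 1*1)*(-99) = (-6 - 1)*(-99) = -7*(-99) = 693)
Y = 893/4 (Y = -3110 + 13333/4 = 893/4 ≈ 223.25)
1/(h + Y) = 1/(693 + 893/4) = 1/(3665/4) = 4/3665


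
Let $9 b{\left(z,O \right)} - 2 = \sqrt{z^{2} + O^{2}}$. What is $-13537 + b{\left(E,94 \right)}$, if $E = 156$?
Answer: $- \frac{121831}{9} + \frac{2 \sqrt{8293}}{9} \approx -13517.0$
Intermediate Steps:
$b{\left(z,O \right)} = \frac{2}{9} + \frac{\sqrt{O^{2} + z^{2}}}{9}$ ($b{\left(z,O \right)} = \frac{2}{9} + \frac{\sqrt{z^{2} + O^{2}}}{9} = \frac{2}{9} + \frac{\sqrt{O^{2} + z^{2}}}{9}$)
$-13537 + b{\left(E,94 \right)} = -13537 + \left(\frac{2}{9} + \frac{\sqrt{94^{2} + 156^{2}}}{9}\right) = -13537 + \left(\frac{2}{9} + \frac{\sqrt{8836 + 24336}}{9}\right) = -13537 + \left(\frac{2}{9} + \frac{\sqrt{33172}}{9}\right) = -13537 + \left(\frac{2}{9} + \frac{2 \sqrt{8293}}{9}\right) = - \frac{121831}{9} + \frac{2 \sqrt{8293}}{9}$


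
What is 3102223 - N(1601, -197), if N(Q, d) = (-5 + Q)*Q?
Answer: 547027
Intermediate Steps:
N(Q, d) = Q*(-5 + Q)
3102223 - N(1601, -197) = 3102223 - 1601*(-5 + 1601) = 3102223 - 1601*1596 = 3102223 - 1*2555196 = 3102223 - 2555196 = 547027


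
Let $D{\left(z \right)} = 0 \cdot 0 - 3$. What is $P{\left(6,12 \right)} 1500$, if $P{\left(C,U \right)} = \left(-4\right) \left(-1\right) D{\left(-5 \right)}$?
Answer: $-18000$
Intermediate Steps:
$D{\left(z \right)} = -3$ ($D{\left(z \right)} = 0 - 3 = -3$)
$P{\left(C,U \right)} = -12$ ($P{\left(C,U \right)} = \left(-4\right) \left(-1\right) \left(-3\right) = 4 \left(-3\right) = -12$)
$P{\left(6,12 \right)} 1500 = \left(-12\right) 1500 = -18000$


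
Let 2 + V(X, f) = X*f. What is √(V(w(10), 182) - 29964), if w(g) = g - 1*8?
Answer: 19*I*√82 ≈ 172.05*I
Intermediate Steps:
w(g) = -8 + g (w(g) = g - 8 = -8 + g)
V(X, f) = -2 + X*f
√(V(w(10), 182) - 29964) = √((-2 + (-8 + 10)*182) - 29964) = √((-2 + 2*182) - 29964) = √((-2 + 364) - 29964) = √(362 - 29964) = √(-29602) = 19*I*√82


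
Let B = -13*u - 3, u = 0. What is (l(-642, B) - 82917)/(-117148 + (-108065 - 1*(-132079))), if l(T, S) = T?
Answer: 83559/93134 ≈ 0.89719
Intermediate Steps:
B = -3 (B = -13*0 - 3 = 0 - 3 = -3)
(l(-642, B) - 82917)/(-117148 + (-108065 - 1*(-132079))) = (-642 - 82917)/(-117148 + (-108065 - 1*(-132079))) = -83559/(-117148 + (-108065 + 132079)) = -83559/(-117148 + 24014) = -83559/(-93134) = -83559*(-1/93134) = 83559/93134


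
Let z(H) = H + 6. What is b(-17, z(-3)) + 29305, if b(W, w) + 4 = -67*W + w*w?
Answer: 30449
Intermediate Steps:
z(H) = 6 + H
b(W, w) = -4 + w² - 67*W (b(W, w) = -4 + (-67*W + w*w) = -4 + (-67*W + w²) = -4 + (w² - 67*W) = -4 + w² - 67*W)
b(-17, z(-3)) + 29305 = (-4 + (6 - 3)² - 67*(-17)) + 29305 = (-4 + 3² + 1139) + 29305 = (-4 + 9 + 1139) + 29305 = 1144 + 29305 = 30449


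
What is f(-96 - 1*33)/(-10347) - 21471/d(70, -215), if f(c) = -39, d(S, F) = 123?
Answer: -24683960/141409 ≈ -174.56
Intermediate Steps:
f(-96 - 1*33)/(-10347) - 21471/d(70, -215) = -39/(-10347) - 21471/123 = -39*(-1/10347) - 21471*1/123 = 13/3449 - 7157/41 = -24683960/141409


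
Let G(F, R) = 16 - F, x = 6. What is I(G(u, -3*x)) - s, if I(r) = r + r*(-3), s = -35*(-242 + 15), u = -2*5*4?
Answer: -8057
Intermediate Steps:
u = -40 (u = -10*4 = -40)
s = 7945 (s = -35*(-227) = 7945)
I(r) = -2*r (I(r) = r - 3*r = -2*r)
I(G(u, -3*x)) - s = -2*(16 - 1*(-40)) - 1*7945 = -2*(16 + 40) - 7945 = -2*56 - 7945 = -112 - 7945 = -8057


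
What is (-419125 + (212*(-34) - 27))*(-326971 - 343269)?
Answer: 285763526400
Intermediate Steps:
(-419125 + (212*(-34) - 27))*(-326971 - 343269) = (-419125 + (-7208 - 27))*(-670240) = (-419125 - 7235)*(-670240) = -426360*(-670240) = 285763526400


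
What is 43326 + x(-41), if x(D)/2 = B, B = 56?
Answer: 43438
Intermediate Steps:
x(D) = 112 (x(D) = 2*56 = 112)
43326 + x(-41) = 43326 + 112 = 43438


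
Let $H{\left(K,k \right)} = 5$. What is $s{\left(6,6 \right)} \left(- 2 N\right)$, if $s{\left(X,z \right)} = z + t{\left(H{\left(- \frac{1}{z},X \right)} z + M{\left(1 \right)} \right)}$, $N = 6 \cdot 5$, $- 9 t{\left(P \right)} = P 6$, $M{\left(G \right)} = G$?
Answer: $880$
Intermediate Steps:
$t{\left(P \right)} = - \frac{2 P}{3}$ ($t{\left(P \right)} = - \frac{P 6}{9} = - \frac{6 P}{9} = - \frac{2 P}{3}$)
$N = 30$
$s{\left(X,z \right)} = - \frac{2}{3} - \frac{7 z}{3}$ ($s{\left(X,z \right)} = z - \frac{2 \left(5 z + 1\right)}{3} = z - \frac{2 \left(1 + 5 z\right)}{3} = z - \left(\frac{2}{3} + \frac{10 z}{3}\right) = - \frac{2}{3} - \frac{7 z}{3}$)
$s{\left(6,6 \right)} \left(- 2 N\right) = \left(- \frac{2}{3} - 14\right) \left(\left(-2\right) 30\right) = \left(- \frac{2}{3} - 14\right) \left(-60\right) = \left(- \frac{44}{3}\right) \left(-60\right) = 880$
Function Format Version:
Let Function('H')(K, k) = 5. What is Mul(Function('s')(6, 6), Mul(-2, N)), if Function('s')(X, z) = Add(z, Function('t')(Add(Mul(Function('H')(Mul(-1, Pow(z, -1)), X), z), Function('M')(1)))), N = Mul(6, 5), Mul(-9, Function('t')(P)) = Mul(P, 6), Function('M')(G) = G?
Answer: 880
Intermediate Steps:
Function('t')(P) = Mul(Rational(-2, 3), P) (Function('t')(P) = Mul(Rational(-1, 9), Mul(P, 6)) = Mul(Rational(-1, 9), Mul(6, P)) = Mul(Rational(-2, 3), P))
N = 30
Function('s')(X, z) = Add(Rational(-2, 3), Mul(Rational(-7, 3), z)) (Function('s')(X, z) = Add(z, Mul(Rational(-2, 3), Add(Mul(5, z), 1))) = Add(z, Mul(Rational(-2, 3), Add(1, Mul(5, z)))) = Add(z, Add(Rational(-2, 3), Mul(Rational(-10, 3), z))) = Add(Rational(-2, 3), Mul(Rational(-7, 3), z)))
Mul(Function('s')(6, 6), Mul(-2, N)) = Mul(Add(Rational(-2, 3), Mul(Rational(-7, 3), 6)), Mul(-2, 30)) = Mul(Add(Rational(-2, 3), -14), -60) = Mul(Rational(-44, 3), -60) = 880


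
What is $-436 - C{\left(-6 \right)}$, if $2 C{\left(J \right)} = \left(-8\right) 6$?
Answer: $-412$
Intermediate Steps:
$C{\left(J \right)} = -24$ ($C{\left(J \right)} = \frac{\left(-8\right) 6}{2} = \frac{1}{2} \left(-48\right) = -24$)
$-436 - C{\left(-6 \right)} = -436 - -24 = -436 + 24 = -412$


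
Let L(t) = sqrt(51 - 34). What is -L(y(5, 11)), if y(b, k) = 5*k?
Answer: -sqrt(17) ≈ -4.1231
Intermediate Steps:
L(t) = sqrt(17)
-L(y(5, 11)) = -sqrt(17)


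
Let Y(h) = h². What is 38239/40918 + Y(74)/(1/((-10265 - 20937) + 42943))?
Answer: 2630770309527/40918 ≈ 6.4294e+7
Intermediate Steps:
38239/40918 + Y(74)/(1/((-10265 - 20937) + 42943)) = 38239/40918 + 74²/(1/((-10265 - 20937) + 42943)) = 38239*(1/40918) + 5476/(1/(-31202 + 42943)) = 38239/40918 + 5476/(1/11741) = 38239/40918 + 5476*11741 = 38239/40918 + 64293716 = 2630770309527/40918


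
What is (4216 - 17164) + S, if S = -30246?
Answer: -43194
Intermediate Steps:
(4216 - 17164) + S = (4216 - 17164) - 30246 = -12948 - 30246 = -43194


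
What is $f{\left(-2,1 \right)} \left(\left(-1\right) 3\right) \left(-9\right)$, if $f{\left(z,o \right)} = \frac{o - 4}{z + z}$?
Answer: $\frac{81}{4} \approx 20.25$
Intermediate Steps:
$f{\left(z,o \right)} = \frac{-4 + o}{2 z}$
$f{\left(-2,1 \right)} \left(\left(-1\right) 3\right) \left(-9\right) = \frac{-4 + 1}{2 \left(-2\right)} \left(\left(-1\right) 3\right) \left(-9\right) = \frac{1}{2} \left(- \frac{1}{2}\right) \left(-3\right) \left(-3\right) \left(-9\right) = \frac{3}{4} \left(-3\right) \left(-9\right) = \left(- \frac{9}{4}\right) \left(-9\right) = \frac{81}{4}$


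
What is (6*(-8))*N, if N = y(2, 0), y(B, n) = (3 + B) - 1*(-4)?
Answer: -432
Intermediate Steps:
y(B, n) = 7 + B (y(B, n) = (3 + B) + 4 = 7 + B)
N = 9 (N = 7 + 2 = 9)
(6*(-8))*N = (6*(-8))*9 = -48*9 = -432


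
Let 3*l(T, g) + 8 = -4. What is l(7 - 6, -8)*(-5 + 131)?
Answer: -504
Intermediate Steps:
l(T, g) = -4 (l(T, g) = -8/3 + (⅓)*(-4) = -8/3 - 4/3 = -4)
l(7 - 6, -8)*(-5 + 131) = -4*(-5 + 131) = -4*126 = -504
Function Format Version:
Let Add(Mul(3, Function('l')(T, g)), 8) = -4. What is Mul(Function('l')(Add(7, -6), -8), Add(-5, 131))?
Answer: -504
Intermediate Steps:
Function('l')(T, g) = -4 (Function('l')(T, g) = Add(Rational(-8, 3), Mul(Rational(1, 3), -4)) = Add(Rational(-8, 3), Rational(-4, 3)) = -4)
Mul(Function('l')(Add(7, -6), -8), Add(-5, 131)) = Mul(-4, Add(-5, 131)) = Mul(-4, 126) = -504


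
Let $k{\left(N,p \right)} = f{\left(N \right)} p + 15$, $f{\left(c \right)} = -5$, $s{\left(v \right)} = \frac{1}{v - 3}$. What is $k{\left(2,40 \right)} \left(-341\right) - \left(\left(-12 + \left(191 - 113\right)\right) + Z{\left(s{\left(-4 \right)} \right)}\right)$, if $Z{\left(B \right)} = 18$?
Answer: $63001$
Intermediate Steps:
$s{\left(v \right)} = \frac{1}{-3 + v}$
$k{\left(N,p \right)} = 15 - 5 p$ ($k{\left(N,p \right)} = - 5 p + 15 = 15 - 5 p$)
$k{\left(2,40 \right)} \left(-341\right) - \left(\left(-12 + \left(191 - 113\right)\right) + Z{\left(s{\left(-4 \right)} \right)}\right) = \left(15 - 200\right) \left(-341\right) - \left(\left(-12 + \left(191 - 113\right)\right) + 18\right) = \left(15 - 200\right) \left(-341\right) - \left(\left(-12 + 78\right) + 18\right) = \left(-185\right) \left(-341\right) - \left(66 + 18\right) = 63085 - 84 = 63001$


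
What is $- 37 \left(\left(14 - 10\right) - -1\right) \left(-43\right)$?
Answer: $7955$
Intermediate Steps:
$- 37 \left(\left(14 - 10\right) - -1\right) \left(-43\right) = - 37 \left(4 + 1\right) \left(-43\right) = \left(-37\right) 5 \left(-43\right) = \left(-185\right) \left(-43\right) = 7955$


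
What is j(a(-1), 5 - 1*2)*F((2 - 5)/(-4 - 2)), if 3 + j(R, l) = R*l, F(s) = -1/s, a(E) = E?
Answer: 12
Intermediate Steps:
j(R, l) = -3 + R*l
j(a(-1), 5 - 1*2)*F((2 - 5)/(-4 - 2)) = (-3 - (5 - 1*2))*(-1/((2 - 5)/(-4 - 2))) = (-3 - (5 - 2))*(-1/((-3/(-6)))) = (-3 - 1*3)*(-1/((-3*(-⅙)))) = (-3 - 3)*(-1/½) = -(-6)*2 = -6*(-2) = 12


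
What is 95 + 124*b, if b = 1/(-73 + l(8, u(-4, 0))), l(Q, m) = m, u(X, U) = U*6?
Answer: 6811/73 ≈ 93.301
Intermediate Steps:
u(X, U) = 6*U
b = -1/73 (b = 1/(-73 + 6*0) = 1/(-73 + 0) = 1/(-73) = -1/73 ≈ -0.013699)
95 + 124*b = 95 + 124*(-1/73) = 95 - 124/73 = 6811/73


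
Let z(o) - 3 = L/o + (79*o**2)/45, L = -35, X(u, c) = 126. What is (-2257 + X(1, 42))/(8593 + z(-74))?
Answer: -7096230/60638951 ≈ -0.11702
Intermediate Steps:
z(o) = 3 - 35/o + 79*o**2/45 (z(o) = 3 + (-35/o + (79*o**2)/45) = 3 + (-35/o + (79*o**2)*(1/45)) = 3 + (-35/o + 79*o**2/45) = 3 - 35/o + 79*o**2/45)
(-2257 + X(1, 42))/(8593 + z(-74)) = (-2257 + 126)/(8593 + (3 - 35/(-74) + (79/45)*(-74)**2)) = -2131/(8593 + (3 - 35*(-1/74) + (79/45)*5476)) = -2131/(8593 + (3 + 35/74 + 432604/45)) = -2131/(8593 + 32024261/3330) = -2131/60638951/3330 = -2131*3330/60638951 = -7096230/60638951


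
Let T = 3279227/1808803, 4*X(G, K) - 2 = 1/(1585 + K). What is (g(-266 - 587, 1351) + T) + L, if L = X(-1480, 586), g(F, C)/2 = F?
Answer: -26760910361215/15707645252 ≈ -1703.7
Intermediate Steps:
g(F, C) = 2*F
X(G, K) = 1/2 + 1/(4*(1585 + K))
T = 3279227/1808803 (T = 3279227*(1/1808803) = 3279227/1808803 ≈ 1.8129)
L = 4343/8684 (L = (3171 + 2*586)/(4*(1585 + 586)) = (1/4)*(3171 + 1172)/2171 = (1/4)*(1/2171)*4343 = 4343/8684 ≈ 0.50012)
(g(-266 - 587, 1351) + T) + L = (2*(-266 - 587) + 3279227/1808803) + 4343/8684 = (2*(-853) + 3279227/1808803) + 4343/8684 = (-1706 + 3279227/1808803) + 4343/8684 = -3082538691/1808803 + 4343/8684 = -26760910361215/15707645252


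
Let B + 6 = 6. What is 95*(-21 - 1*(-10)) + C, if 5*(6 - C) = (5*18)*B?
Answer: -1039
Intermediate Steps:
B = 0 (B = -6 + 6 = 0)
C = 6 (C = 6 - 5*18*0/5 = 6 - 18*0 = 6 - 1/5*0 = 6 + 0 = 6)
95*(-21 - 1*(-10)) + C = 95*(-21 - 1*(-10)) + 6 = 95*(-21 + 10) + 6 = 95*(-11) + 6 = -1045 + 6 = -1039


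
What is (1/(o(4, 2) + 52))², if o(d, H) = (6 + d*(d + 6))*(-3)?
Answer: 1/7396 ≈ 0.00013521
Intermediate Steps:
o(d, H) = -18 - 3*d*(6 + d) (o(d, H) = (6 + d*(6 + d))*(-3) = -18 - 3*d*(6 + d))
(1/(o(4, 2) + 52))² = (1/((-18 - 18*4 - 3*4²) + 52))² = (1/((-18 - 72 - 3*16) + 52))² = (1/((-18 - 72 - 48) + 52))² = (1/(-138 + 52))² = (1/(-86))² = (-1/86)² = 1/7396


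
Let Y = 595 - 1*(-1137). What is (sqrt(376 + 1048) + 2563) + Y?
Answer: 4295 + 4*sqrt(89) ≈ 4332.7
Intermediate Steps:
Y = 1732 (Y = 595 + 1137 = 1732)
(sqrt(376 + 1048) + 2563) + Y = (sqrt(376 + 1048) + 2563) + 1732 = (sqrt(1424) + 2563) + 1732 = (4*sqrt(89) + 2563) + 1732 = (2563 + 4*sqrt(89)) + 1732 = 4295 + 4*sqrt(89)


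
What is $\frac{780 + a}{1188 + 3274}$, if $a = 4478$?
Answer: $\frac{2629}{2231} \approx 1.1784$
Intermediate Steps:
$\frac{780 + a}{1188 + 3274} = \frac{780 + 4478}{1188 + 3274} = \frac{5258}{4462} = 5258 \cdot \frac{1}{4462} = \frac{2629}{2231}$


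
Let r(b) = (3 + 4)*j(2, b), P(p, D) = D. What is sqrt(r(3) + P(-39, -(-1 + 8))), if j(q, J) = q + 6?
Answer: 7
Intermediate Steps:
j(q, J) = 6 + q
r(b) = 56 (r(b) = (3 + 4)*(6 + 2) = 7*8 = 56)
sqrt(r(3) + P(-39, -(-1 + 8))) = sqrt(56 - (-1 + 8)) = sqrt(56 - 1*7) = sqrt(56 - 7) = sqrt(49) = 7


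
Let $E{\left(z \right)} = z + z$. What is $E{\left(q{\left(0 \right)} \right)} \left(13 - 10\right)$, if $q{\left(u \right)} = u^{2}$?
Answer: $0$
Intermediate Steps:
$E{\left(z \right)} = 2 z$
$E{\left(q{\left(0 \right)} \right)} \left(13 - 10\right) = 2 \cdot 0^{2} \left(13 - 10\right) = 2 \cdot 0 \cdot 3 = 0 \cdot 3 = 0$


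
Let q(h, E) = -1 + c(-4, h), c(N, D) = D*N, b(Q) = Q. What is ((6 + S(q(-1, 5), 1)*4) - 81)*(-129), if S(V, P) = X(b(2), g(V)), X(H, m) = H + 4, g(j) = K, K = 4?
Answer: 6579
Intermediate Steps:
g(j) = 4
X(H, m) = 4 + H
q(h, E) = -1 - 4*h (q(h, E) = -1 + h*(-4) = -1 - 4*h)
S(V, P) = 6 (S(V, P) = 4 + 2 = 6)
((6 + S(q(-1, 5), 1)*4) - 81)*(-129) = ((6 + 6*4) - 81)*(-129) = ((6 + 24) - 81)*(-129) = (30 - 81)*(-129) = -51*(-129) = 6579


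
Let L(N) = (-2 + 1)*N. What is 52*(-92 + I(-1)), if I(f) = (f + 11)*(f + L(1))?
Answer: -5824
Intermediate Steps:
L(N) = -N
I(f) = (-1 + f)*(11 + f) (I(f) = (f + 11)*(f - 1*1) = (11 + f)*(f - 1) = (11 + f)*(-1 + f) = (-1 + f)*(11 + f))
52*(-92 + I(-1)) = 52*(-92 + (-11 + (-1)**2 + 10*(-1))) = 52*(-92 + (-11 + 1 - 10)) = 52*(-92 - 20) = 52*(-112) = -5824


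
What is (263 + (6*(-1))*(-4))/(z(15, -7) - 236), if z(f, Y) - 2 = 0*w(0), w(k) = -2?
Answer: -287/234 ≈ -1.2265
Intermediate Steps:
z(f, Y) = 2 (z(f, Y) = 2 + 0*(-2) = 2 + 0 = 2)
(263 + (6*(-1))*(-4))/(z(15, -7) - 236) = (263 + (6*(-1))*(-4))/(2 - 236) = (263 - 6*(-4))/(-234) = (263 + 24)*(-1/234) = 287*(-1/234) = -287/234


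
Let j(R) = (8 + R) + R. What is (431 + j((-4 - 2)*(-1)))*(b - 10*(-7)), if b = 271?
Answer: 153791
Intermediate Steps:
j(R) = 8 + 2*R
(431 + j((-4 - 2)*(-1)))*(b - 10*(-7)) = (431 + (8 + 2*((-4 - 2)*(-1))))*(271 - 10*(-7)) = (431 + (8 + 2*(-6*(-1))))*(271 + 70) = (431 + (8 + 2*6))*341 = (431 + (8 + 12))*341 = (431 + 20)*341 = 451*341 = 153791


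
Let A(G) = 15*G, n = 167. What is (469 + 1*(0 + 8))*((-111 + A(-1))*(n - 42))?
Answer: -7512750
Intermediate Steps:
(469 + 1*(0 + 8))*((-111 + A(-1))*(n - 42)) = (469 + 1*(0 + 8))*((-111 + 15*(-1))*(167 - 42)) = (469 + 1*8)*((-111 - 15)*125) = (469 + 8)*(-126*125) = 477*(-15750) = -7512750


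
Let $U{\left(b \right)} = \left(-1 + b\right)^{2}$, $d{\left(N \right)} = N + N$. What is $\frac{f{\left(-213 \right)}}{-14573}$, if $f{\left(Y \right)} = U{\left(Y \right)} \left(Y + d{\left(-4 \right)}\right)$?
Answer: $\frac{778532}{1121} \approx 694.5$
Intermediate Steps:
$d{\left(N \right)} = 2 N$
$f{\left(Y \right)} = \left(-1 + Y\right)^{2} \left(-8 + Y\right)$ ($f{\left(Y \right)} = \left(-1 + Y\right)^{2} \left(Y + 2 \left(-4\right)\right) = \left(-1 + Y\right)^{2} \left(Y - 8\right) = \left(-1 + Y\right)^{2} \left(-8 + Y\right)$)
$\frac{f{\left(-213 \right)}}{-14573} = \frac{\left(-1 - 213\right)^{2} \left(-8 - 213\right)}{-14573} = \left(-214\right)^{2} \left(-221\right) \left(- \frac{1}{14573}\right) = 45796 \left(-221\right) \left(- \frac{1}{14573}\right) = \left(-10120916\right) \left(- \frac{1}{14573}\right) = \frac{778532}{1121}$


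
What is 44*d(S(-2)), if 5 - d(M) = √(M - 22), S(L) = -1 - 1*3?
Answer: 220 - 44*I*√26 ≈ 220.0 - 224.36*I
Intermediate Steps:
S(L) = -4 (S(L) = -1 - 3 = -4)
d(M) = 5 - √(-22 + M) (d(M) = 5 - √(M - 22) = 5 - √(-22 + M))
44*d(S(-2)) = 44*(5 - √(-22 - 4)) = 44*(5 - √(-26)) = 44*(5 - I*√26) = 220 - 44*I*√26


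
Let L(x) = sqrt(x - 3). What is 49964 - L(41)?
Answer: 49964 - sqrt(38) ≈ 49958.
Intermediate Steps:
L(x) = sqrt(-3 + x)
49964 - L(41) = 49964 - sqrt(-3 + 41) = 49964 - sqrt(38)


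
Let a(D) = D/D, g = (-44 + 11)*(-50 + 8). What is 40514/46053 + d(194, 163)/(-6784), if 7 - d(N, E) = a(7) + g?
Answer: 84600029/78105888 ≈ 1.0831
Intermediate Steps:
g = 1386 (g = -33*(-42) = 1386)
a(D) = 1
d(N, E) = -1380 (d(N, E) = 7 - (1 + 1386) = 7 - 1*1387 = 7 - 1387 = -1380)
40514/46053 + d(194, 163)/(-6784) = 40514/46053 - 1380/(-6784) = 40514*(1/46053) - 1380*(-1/6784) = 40514/46053 + 345/1696 = 84600029/78105888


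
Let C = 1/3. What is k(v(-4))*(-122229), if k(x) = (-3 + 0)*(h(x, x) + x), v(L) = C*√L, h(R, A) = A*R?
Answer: -162972 + 244458*I ≈ -1.6297e+5 + 2.4446e+5*I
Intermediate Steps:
C = ⅓ ≈ 0.33333
v(L) = √L/3
k(x) = -3*x - 3*x² (k(x) = (-3 + 0)*(x*x + x) = -3*(x² + x) = -3*(x + x²) = -3*x - 3*x²)
k(v(-4))*(-122229) = (3*(√(-4)/3)*(-1 - √(-4)/3))*(-122229) = (3*((2*I)/3)*(-1 - 2*I/3))*(-122229) = (3*(2*I/3)*(-1 - 2*I/3))*(-122229) = (2*I*(-1 - 2*I/3))*(-122229) = -244458*I*(-1 - 2*I/3)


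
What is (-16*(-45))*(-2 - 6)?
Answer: -5760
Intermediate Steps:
(-16*(-45))*(-2 - 6) = 720*(-8) = -5760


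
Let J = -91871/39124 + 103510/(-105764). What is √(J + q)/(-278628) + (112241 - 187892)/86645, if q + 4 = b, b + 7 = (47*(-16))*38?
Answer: -75651/86645 - I*√7648942257045609066109/144117224068776 ≈ -0.87311 - 0.00060685*I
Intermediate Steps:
b = -28583 (b = -7 + (47*(-16))*38 = -7 - 752*38 = -7 - 28576 = -28583)
J = -3441592421/1034477684 (J = -91871*1/39124 + 103510*(-1/105764) = -91871/39124 - 51755/52882 = -3441592421/1034477684 ≈ -3.3269)
q = -28587 (q = -4 - 28583 = -28587)
√(J + q)/(-278628) + (112241 - 187892)/86645 = √(-3441592421/1034477684 - 28587)/(-278628) + (112241 - 187892)/86645 = √(-29576055144929/1034477684)*(-1/278628) - 75651*1/86645 = (I*√7648942257045609066109/517238842)*(-1/278628) - 75651/86645 = -I*√7648942257045609066109/144117224068776 - 75651/86645 = -75651/86645 - I*√7648942257045609066109/144117224068776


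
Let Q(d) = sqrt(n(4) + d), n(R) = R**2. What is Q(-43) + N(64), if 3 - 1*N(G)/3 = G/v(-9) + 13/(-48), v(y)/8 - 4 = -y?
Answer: 1657/208 + 3*I*sqrt(3) ≈ 7.9663 + 5.1962*I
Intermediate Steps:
v(y) = 32 - 8*y (v(y) = 32 + 8*(-y) = 32 - 8*y)
N(G) = 157/16 - 3*G/104 (N(G) = 9 - 3*(G/(32 - 8*(-9)) + 13/(-48)) = 9 - 3*(G/(32 + 72) + 13*(-1/48)) = 9 - 3*(G/104 - 13/48) = 9 - 3*(-13/48 + G/104) = 9 + (13/16 - 3*G/104) = 157/16 - 3*G/104)
Q(d) = sqrt(16 + d) (Q(d) = sqrt(4**2 + d) = sqrt(16 + d))
Q(-43) + N(64) = sqrt(16 - 43) + (157/16 - 3/104*64) = sqrt(-27) + (157/16 - 24/13) = 3*I*sqrt(3) + 1657/208 = 1657/208 + 3*I*sqrt(3)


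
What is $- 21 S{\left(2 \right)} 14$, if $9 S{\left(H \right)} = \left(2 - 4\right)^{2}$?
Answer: $- \frac{392}{3} \approx -130.67$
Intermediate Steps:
$S{\left(H \right)} = \frac{4}{9}$ ($S{\left(H \right)} = \frac{\left(2 - 4\right)^{2}}{9} = \frac{\left(-2\right)^{2}}{9} = \frac{1}{9} \cdot 4 = \frac{4}{9}$)
$- 21 S{\left(2 \right)} 14 = \left(-21\right) \frac{4}{9} \cdot 14 = \left(- \frac{28}{3}\right) 14 = - \frac{392}{3}$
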